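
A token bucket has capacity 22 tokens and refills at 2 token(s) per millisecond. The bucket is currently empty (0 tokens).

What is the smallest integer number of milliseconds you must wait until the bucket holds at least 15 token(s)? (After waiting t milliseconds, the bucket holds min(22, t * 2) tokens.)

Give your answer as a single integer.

Need t * 2 >= 15, so t >= 15/2.
Smallest integer t = ceil(15/2) = 8.

Answer: 8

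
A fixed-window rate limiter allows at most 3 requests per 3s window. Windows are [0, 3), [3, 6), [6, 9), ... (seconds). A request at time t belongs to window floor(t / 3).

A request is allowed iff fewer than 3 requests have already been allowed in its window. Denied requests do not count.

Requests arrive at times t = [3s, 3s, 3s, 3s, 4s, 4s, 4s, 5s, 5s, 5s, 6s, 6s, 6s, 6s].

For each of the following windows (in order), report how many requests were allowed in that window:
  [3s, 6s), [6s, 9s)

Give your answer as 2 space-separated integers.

Processing requests:
  req#1 t=3s (window 1): ALLOW
  req#2 t=3s (window 1): ALLOW
  req#3 t=3s (window 1): ALLOW
  req#4 t=3s (window 1): DENY
  req#5 t=4s (window 1): DENY
  req#6 t=4s (window 1): DENY
  req#7 t=4s (window 1): DENY
  req#8 t=5s (window 1): DENY
  req#9 t=5s (window 1): DENY
  req#10 t=5s (window 1): DENY
  req#11 t=6s (window 2): ALLOW
  req#12 t=6s (window 2): ALLOW
  req#13 t=6s (window 2): ALLOW
  req#14 t=6s (window 2): DENY

Allowed counts by window: 3 3

Answer: 3 3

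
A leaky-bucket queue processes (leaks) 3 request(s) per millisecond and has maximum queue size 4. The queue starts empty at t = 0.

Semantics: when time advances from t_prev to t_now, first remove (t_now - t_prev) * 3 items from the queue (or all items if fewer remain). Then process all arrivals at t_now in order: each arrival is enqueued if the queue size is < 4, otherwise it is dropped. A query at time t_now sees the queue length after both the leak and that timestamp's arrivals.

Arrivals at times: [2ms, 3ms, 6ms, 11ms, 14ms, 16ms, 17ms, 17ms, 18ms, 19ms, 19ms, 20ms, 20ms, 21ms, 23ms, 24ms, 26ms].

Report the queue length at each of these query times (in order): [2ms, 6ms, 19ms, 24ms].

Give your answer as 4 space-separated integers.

Answer: 1 1 2 1

Derivation:
Queue lengths at query times:
  query t=2ms: backlog = 1
  query t=6ms: backlog = 1
  query t=19ms: backlog = 2
  query t=24ms: backlog = 1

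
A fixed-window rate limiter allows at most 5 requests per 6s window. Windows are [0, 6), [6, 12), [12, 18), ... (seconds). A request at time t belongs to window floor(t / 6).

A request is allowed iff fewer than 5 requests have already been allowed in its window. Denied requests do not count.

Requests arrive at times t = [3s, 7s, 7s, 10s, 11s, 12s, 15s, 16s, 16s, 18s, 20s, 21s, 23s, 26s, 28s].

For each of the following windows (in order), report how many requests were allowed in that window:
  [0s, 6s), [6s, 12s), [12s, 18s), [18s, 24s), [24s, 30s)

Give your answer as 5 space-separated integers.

Answer: 1 4 4 4 2

Derivation:
Processing requests:
  req#1 t=3s (window 0): ALLOW
  req#2 t=7s (window 1): ALLOW
  req#3 t=7s (window 1): ALLOW
  req#4 t=10s (window 1): ALLOW
  req#5 t=11s (window 1): ALLOW
  req#6 t=12s (window 2): ALLOW
  req#7 t=15s (window 2): ALLOW
  req#8 t=16s (window 2): ALLOW
  req#9 t=16s (window 2): ALLOW
  req#10 t=18s (window 3): ALLOW
  req#11 t=20s (window 3): ALLOW
  req#12 t=21s (window 3): ALLOW
  req#13 t=23s (window 3): ALLOW
  req#14 t=26s (window 4): ALLOW
  req#15 t=28s (window 4): ALLOW

Allowed counts by window: 1 4 4 4 2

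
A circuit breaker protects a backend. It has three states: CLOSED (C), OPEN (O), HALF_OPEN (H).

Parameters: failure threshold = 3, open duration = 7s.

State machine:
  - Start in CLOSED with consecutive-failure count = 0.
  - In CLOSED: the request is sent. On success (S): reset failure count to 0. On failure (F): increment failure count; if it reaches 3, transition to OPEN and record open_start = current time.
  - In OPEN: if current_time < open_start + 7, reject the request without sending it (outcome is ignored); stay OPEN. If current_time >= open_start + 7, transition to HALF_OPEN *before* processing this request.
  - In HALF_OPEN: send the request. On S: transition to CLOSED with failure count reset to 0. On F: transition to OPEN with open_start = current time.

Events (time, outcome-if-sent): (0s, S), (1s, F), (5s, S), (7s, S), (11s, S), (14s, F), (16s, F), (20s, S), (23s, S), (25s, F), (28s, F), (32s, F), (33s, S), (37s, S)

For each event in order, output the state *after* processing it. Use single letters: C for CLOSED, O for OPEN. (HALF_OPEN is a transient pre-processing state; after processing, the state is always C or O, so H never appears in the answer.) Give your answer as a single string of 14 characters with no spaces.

Answer: CCCCCCCCCCCOOO

Derivation:
State after each event:
  event#1 t=0s outcome=S: state=CLOSED
  event#2 t=1s outcome=F: state=CLOSED
  event#3 t=5s outcome=S: state=CLOSED
  event#4 t=7s outcome=S: state=CLOSED
  event#5 t=11s outcome=S: state=CLOSED
  event#6 t=14s outcome=F: state=CLOSED
  event#7 t=16s outcome=F: state=CLOSED
  event#8 t=20s outcome=S: state=CLOSED
  event#9 t=23s outcome=S: state=CLOSED
  event#10 t=25s outcome=F: state=CLOSED
  event#11 t=28s outcome=F: state=CLOSED
  event#12 t=32s outcome=F: state=OPEN
  event#13 t=33s outcome=S: state=OPEN
  event#14 t=37s outcome=S: state=OPEN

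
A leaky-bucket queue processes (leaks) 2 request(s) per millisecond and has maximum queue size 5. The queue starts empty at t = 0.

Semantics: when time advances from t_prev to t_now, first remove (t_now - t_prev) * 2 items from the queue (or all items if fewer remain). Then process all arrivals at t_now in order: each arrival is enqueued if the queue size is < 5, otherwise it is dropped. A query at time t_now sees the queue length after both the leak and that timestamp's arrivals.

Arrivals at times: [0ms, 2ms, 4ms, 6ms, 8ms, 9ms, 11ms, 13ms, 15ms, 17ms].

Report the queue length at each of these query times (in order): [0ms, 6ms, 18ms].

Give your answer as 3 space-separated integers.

Queue lengths at query times:
  query t=0ms: backlog = 1
  query t=6ms: backlog = 1
  query t=18ms: backlog = 0

Answer: 1 1 0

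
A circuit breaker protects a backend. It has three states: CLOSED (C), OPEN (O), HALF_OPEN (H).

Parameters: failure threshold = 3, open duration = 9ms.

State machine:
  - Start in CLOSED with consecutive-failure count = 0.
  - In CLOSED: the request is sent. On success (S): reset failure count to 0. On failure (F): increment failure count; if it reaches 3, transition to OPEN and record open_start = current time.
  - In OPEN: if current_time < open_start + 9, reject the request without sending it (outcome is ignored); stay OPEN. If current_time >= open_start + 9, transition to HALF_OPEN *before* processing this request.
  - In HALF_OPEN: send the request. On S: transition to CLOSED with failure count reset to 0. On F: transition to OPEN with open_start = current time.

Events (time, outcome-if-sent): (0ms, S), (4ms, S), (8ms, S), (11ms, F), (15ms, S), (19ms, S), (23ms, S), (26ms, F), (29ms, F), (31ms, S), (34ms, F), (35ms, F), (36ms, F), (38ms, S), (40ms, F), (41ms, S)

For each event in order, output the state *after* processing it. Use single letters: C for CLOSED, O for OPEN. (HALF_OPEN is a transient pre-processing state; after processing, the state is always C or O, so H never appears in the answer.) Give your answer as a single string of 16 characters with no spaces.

State after each event:
  event#1 t=0ms outcome=S: state=CLOSED
  event#2 t=4ms outcome=S: state=CLOSED
  event#3 t=8ms outcome=S: state=CLOSED
  event#4 t=11ms outcome=F: state=CLOSED
  event#5 t=15ms outcome=S: state=CLOSED
  event#6 t=19ms outcome=S: state=CLOSED
  event#7 t=23ms outcome=S: state=CLOSED
  event#8 t=26ms outcome=F: state=CLOSED
  event#9 t=29ms outcome=F: state=CLOSED
  event#10 t=31ms outcome=S: state=CLOSED
  event#11 t=34ms outcome=F: state=CLOSED
  event#12 t=35ms outcome=F: state=CLOSED
  event#13 t=36ms outcome=F: state=OPEN
  event#14 t=38ms outcome=S: state=OPEN
  event#15 t=40ms outcome=F: state=OPEN
  event#16 t=41ms outcome=S: state=OPEN

Answer: CCCCCCCCCCCCOOOO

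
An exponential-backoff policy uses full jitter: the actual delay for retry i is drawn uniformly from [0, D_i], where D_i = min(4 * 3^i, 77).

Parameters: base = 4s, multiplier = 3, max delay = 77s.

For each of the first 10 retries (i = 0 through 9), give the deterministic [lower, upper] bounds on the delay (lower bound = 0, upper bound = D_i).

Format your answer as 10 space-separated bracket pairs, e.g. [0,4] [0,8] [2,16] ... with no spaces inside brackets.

Answer: [0,4] [0,12] [0,36] [0,77] [0,77] [0,77] [0,77] [0,77] [0,77] [0,77]

Derivation:
Computing bounds per retry:
  i=0: D_i=min(4*3^0,77)=4, bounds=[0,4]
  i=1: D_i=min(4*3^1,77)=12, bounds=[0,12]
  i=2: D_i=min(4*3^2,77)=36, bounds=[0,36]
  i=3: D_i=min(4*3^3,77)=77, bounds=[0,77]
  i=4: D_i=min(4*3^4,77)=77, bounds=[0,77]
  i=5: D_i=min(4*3^5,77)=77, bounds=[0,77]
  i=6: D_i=min(4*3^6,77)=77, bounds=[0,77]
  i=7: D_i=min(4*3^7,77)=77, bounds=[0,77]
  i=8: D_i=min(4*3^8,77)=77, bounds=[0,77]
  i=9: D_i=min(4*3^9,77)=77, bounds=[0,77]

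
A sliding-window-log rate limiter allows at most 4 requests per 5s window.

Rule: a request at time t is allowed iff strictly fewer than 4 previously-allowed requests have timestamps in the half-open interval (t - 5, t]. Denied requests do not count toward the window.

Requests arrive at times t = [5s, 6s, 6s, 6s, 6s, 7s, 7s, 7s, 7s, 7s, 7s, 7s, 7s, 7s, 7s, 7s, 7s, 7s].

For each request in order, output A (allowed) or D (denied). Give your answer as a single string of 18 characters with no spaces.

Answer: AAAADDDDDDDDDDDDDD

Derivation:
Tracking allowed requests in the window:
  req#1 t=5s: ALLOW
  req#2 t=6s: ALLOW
  req#3 t=6s: ALLOW
  req#4 t=6s: ALLOW
  req#5 t=6s: DENY
  req#6 t=7s: DENY
  req#7 t=7s: DENY
  req#8 t=7s: DENY
  req#9 t=7s: DENY
  req#10 t=7s: DENY
  req#11 t=7s: DENY
  req#12 t=7s: DENY
  req#13 t=7s: DENY
  req#14 t=7s: DENY
  req#15 t=7s: DENY
  req#16 t=7s: DENY
  req#17 t=7s: DENY
  req#18 t=7s: DENY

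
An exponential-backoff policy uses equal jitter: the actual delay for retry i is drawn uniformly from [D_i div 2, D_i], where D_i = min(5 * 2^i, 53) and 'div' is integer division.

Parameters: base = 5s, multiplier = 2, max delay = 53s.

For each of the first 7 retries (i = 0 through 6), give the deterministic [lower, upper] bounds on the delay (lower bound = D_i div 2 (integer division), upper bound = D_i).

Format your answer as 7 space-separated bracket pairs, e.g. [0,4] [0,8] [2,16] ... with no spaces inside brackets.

Answer: [2,5] [5,10] [10,20] [20,40] [26,53] [26,53] [26,53]

Derivation:
Computing bounds per retry:
  i=0: D_i=min(5*2^0,53)=5, bounds=[2,5]
  i=1: D_i=min(5*2^1,53)=10, bounds=[5,10]
  i=2: D_i=min(5*2^2,53)=20, bounds=[10,20]
  i=3: D_i=min(5*2^3,53)=40, bounds=[20,40]
  i=4: D_i=min(5*2^4,53)=53, bounds=[26,53]
  i=5: D_i=min(5*2^5,53)=53, bounds=[26,53]
  i=6: D_i=min(5*2^6,53)=53, bounds=[26,53]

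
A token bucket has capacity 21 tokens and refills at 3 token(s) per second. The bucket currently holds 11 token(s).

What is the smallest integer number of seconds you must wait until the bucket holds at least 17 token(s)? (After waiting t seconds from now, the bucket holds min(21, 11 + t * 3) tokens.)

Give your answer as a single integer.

Need 11 + t * 3 >= 17, so t >= 6/3.
Smallest integer t = ceil(6/3) = 2.

Answer: 2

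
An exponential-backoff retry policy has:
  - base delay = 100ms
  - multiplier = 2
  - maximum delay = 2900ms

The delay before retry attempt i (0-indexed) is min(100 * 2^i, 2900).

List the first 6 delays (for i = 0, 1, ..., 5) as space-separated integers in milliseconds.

Computing each delay:
  i=0: min(100*2^0, 2900) = 100
  i=1: min(100*2^1, 2900) = 200
  i=2: min(100*2^2, 2900) = 400
  i=3: min(100*2^3, 2900) = 800
  i=4: min(100*2^4, 2900) = 1600
  i=5: min(100*2^5, 2900) = 2900

Answer: 100 200 400 800 1600 2900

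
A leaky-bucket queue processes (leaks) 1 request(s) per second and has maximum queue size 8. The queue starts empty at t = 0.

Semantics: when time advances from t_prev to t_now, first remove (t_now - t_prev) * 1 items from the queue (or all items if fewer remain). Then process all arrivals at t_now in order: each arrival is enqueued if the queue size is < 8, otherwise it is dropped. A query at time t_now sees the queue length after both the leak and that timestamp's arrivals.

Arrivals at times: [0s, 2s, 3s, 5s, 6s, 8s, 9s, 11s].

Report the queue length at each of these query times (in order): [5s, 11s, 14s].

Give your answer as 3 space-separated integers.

Answer: 1 1 0

Derivation:
Queue lengths at query times:
  query t=5s: backlog = 1
  query t=11s: backlog = 1
  query t=14s: backlog = 0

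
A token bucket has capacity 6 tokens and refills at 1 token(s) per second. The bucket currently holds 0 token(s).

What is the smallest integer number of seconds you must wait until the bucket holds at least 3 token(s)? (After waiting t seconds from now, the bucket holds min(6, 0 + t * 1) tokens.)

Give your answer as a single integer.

Need 0 + t * 1 >= 3, so t >= 3/1.
Smallest integer t = ceil(3/1) = 3.

Answer: 3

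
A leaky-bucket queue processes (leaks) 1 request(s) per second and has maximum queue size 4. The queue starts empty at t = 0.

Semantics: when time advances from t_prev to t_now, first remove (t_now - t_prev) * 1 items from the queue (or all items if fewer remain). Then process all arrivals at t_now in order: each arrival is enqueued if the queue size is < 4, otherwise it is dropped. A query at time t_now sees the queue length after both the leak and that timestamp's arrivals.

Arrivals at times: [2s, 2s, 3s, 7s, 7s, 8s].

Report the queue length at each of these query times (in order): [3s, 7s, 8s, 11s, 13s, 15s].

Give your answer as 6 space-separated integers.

Answer: 2 2 2 0 0 0

Derivation:
Queue lengths at query times:
  query t=3s: backlog = 2
  query t=7s: backlog = 2
  query t=8s: backlog = 2
  query t=11s: backlog = 0
  query t=13s: backlog = 0
  query t=15s: backlog = 0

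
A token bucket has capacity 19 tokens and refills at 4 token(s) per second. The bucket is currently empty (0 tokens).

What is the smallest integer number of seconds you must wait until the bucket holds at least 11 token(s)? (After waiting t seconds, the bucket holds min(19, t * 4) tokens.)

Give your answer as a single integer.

Answer: 3

Derivation:
Need t * 4 >= 11, so t >= 11/4.
Smallest integer t = ceil(11/4) = 3.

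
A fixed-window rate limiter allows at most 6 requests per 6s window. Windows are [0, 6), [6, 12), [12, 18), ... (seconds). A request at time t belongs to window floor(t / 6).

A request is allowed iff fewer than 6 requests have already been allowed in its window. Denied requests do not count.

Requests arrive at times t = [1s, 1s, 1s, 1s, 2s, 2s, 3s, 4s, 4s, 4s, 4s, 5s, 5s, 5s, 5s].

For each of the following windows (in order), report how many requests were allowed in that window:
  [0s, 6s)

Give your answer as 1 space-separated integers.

Processing requests:
  req#1 t=1s (window 0): ALLOW
  req#2 t=1s (window 0): ALLOW
  req#3 t=1s (window 0): ALLOW
  req#4 t=1s (window 0): ALLOW
  req#5 t=2s (window 0): ALLOW
  req#6 t=2s (window 0): ALLOW
  req#7 t=3s (window 0): DENY
  req#8 t=4s (window 0): DENY
  req#9 t=4s (window 0): DENY
  req#10 t=4s (window 0): DENY
  req#11 t=4s (window 0): DENY
  req#12 t=5s (window 0): DENY
  req#13 t=5s (window 0): DENY
  req#14 t=5s (window 0): DENY
  req#15 t=5s (window 0): DENY

Allowed counts by window: 6

Answer: 6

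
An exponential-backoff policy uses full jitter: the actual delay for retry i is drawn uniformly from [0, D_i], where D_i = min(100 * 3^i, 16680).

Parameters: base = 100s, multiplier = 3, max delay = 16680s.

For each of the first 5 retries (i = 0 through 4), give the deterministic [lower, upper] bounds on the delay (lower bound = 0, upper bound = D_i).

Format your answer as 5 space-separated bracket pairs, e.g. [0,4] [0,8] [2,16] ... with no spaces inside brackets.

Computing bounds per retry:
  i=0: D_i=min(100*3^0,16680)=100, bounds=[0,100]
  i=1: D_i=min(100*3^1,16680)=300, bounds=[0,300]
  i=2: D_i=min(100*3^2,16680)=900, bounds=[0,900]
  i=3: D_i=min(100*3^3,16680)=2700, bounds=[0,2700]
  i=4: D_i=min(100*3^4,16680)=8100, bounds=[0,8100]

Answer: [0,100] [0,300] [0,900] [0,2700] [0,8100]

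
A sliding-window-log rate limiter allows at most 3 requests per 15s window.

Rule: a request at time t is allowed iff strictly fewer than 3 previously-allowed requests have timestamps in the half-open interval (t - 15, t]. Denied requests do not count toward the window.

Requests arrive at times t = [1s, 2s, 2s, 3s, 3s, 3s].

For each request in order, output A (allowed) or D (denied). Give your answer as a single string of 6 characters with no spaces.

Tracking allowed requests in the window:
  req#1 t=1s: ALLOW
  req#2 t=2s: ALLOW
  req#3 t=2s: ALLOW
  req#4 t=3s: DENY
  req#5 t=3s: DENY
  req#6 t=3s: DENY

Answer: AAADDD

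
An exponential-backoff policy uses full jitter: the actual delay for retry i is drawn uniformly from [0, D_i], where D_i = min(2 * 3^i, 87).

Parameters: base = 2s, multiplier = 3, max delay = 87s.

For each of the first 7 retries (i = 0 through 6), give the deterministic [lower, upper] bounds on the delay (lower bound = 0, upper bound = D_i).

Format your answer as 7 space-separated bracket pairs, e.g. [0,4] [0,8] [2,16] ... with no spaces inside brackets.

Computing bounds per retry:
  i=0: D_i=min(2*3^0,87)=2, bounds=[0,2]
  i=1: D_i=min(2*3^1,87)=6, bounds=[0,6]
  i=2: D_i=min(2*3^2,87)=18, bounds=[0,18]
  i=3: D_i=min(2*3^3,87)=54, bounds=[0,54]
  i=4: D_i=min(2*3^4,87)=87, bounds=[0,87]
  i=5: D_i=min(2*3^5,87)=87, bounds=[0,87]
  i=6: D_i=min(2*3^6,87)=87, bounds=[0,87]

Answer: [0,2] [0,6] [0,18] [0,54] [0,87] [0,87] [0,87]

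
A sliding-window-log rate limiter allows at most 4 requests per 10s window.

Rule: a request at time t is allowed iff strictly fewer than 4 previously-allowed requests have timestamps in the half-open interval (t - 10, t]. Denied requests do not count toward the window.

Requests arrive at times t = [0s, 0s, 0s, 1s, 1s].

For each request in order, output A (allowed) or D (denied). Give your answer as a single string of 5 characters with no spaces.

Tracking allowed requests in the window:
  req#1 t=0s: ALLOW
  req#2 t=0s: ALLOW
  req#3 t=0s: ALLOW
  req#4 t=1s: ALLOW
  req#5 t=1s: DENY

Answer: AAAAD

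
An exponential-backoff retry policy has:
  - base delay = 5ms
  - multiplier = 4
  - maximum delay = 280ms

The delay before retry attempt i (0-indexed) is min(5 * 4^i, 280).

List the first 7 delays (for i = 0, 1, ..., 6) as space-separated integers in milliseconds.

Answer: 5 20 80 280 280 280 280

Derivation:
Computing each delay:
  i=0: min(5*4^0, 280) = 5
  i=1: min(5*4^1, 280) = 20
  i=2: min(5*4^2, 280) = 80
  i=3: min(5*4^3, 280) = 280
  i=4: min(5*4^4, 280) = 280
  i=5: min(5*4^5, 280) = 280
  i=6: min(5*4^6, 280) = 280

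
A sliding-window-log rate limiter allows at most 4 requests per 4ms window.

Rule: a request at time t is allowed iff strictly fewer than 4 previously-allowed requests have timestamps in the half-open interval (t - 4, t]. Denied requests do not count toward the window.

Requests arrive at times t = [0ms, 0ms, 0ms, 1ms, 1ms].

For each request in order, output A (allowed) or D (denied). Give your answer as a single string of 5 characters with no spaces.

Answer: AAAAD

Derivation:
Tracking allowed requests in the window:
  req#1 t=0ms: ALLOW
  req#2 t=0ms: ALLOW
  req#3 t=0ms: ALLOW
  req#4 t=1ms: ALLOW
  req#5 t=1ms: DENY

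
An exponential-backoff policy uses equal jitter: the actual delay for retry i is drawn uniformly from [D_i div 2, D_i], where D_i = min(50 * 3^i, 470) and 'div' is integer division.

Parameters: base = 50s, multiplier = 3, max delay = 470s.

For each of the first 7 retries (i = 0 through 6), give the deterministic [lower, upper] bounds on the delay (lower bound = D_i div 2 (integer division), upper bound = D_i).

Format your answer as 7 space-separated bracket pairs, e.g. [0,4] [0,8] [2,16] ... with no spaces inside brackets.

Answer: [25,50] [75,150] [225,450] [235,470] [235,470] [235,470] [235,470]

Derivation:
Computing bounds per retry:
  i=0: D_i=min(50*3^0,470)=50, bounds=[25,50]
  i=1: D_i=min(50*3^1,470)=150, bounds=[75,150]
  i=2: D_i=min(50*3^2,470)=450, bounds=[225,450]
  i=3: D_i=min(50*3^3,470)=470, bounds=[235,470]
  i=4: D_i=min(50*3^4,470)=470, bounds=[235,470]
  i=5: D_i=min(50*3^5,470)=470, bounds=[235,470]
  i=6: D_i=min(50*3^6,470)=470, bounds=[235,470]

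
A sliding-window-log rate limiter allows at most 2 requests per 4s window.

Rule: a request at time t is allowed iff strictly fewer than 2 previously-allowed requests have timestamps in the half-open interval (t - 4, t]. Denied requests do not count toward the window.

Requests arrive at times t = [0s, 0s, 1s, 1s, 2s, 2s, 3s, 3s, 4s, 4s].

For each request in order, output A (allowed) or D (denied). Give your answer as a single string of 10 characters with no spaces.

Tracking allowed requests in the window:
  req#1 t=0s: ALLOW
  req#2 t=0s: ALLOW
  req#3 t=1s: DENY
  req#4 t=1s: DENY
  req#5 t=2s: DENY
  req#6 t=2s: DENY
  req#7 t=3s: DENY
  req#8 t=3s: DENY
  req#9 t=4s: ALLOW
  req#10 t=4s: ALLOW

Answer: AADDDDDDAA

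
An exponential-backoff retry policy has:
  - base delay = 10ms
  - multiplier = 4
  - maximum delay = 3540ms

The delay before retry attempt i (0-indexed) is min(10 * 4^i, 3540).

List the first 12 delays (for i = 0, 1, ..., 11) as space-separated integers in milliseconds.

Computing each delay:
  i=0: min(10*4^0, 3540) = 10
  i=1: min(10*4^1, 3540) = 40
  i=2: min(10*4^2, 3540) = 160
  i=3: min(10*4^3, 3540) = 640
  i=4: min(10*4^4, 3540) = 2560
  i=5: min(10*4^5, 3540) = 3540
  i=6: min(10*4^6, 3540) = 3540
  i=7: min(10*4^7, 3540) = 3540
  i=8: min(10*4^8, 3540) = 3540
  i=9: min(10*4^9, 3540) = 3540
  i=10: min(10*4^10, 3540) = 3540
  i=11: min(10*4^11, 3540) = 3540

Answer: 10 40 160 640 2560 3540 3540 3540 3540 3540 3540 3540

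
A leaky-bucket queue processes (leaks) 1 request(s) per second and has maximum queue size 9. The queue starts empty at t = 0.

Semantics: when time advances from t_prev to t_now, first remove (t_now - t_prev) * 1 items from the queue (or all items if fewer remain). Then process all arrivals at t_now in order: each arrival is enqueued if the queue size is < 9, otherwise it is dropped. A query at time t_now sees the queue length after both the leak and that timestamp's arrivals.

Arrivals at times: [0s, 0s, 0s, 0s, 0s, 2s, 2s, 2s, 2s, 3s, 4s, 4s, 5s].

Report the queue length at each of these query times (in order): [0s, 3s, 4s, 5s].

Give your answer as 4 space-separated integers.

Queue lengths at query times:
  query t=0s: backlog = 5
  query t=3s: backlog = 7
  query t=4s: backlog = 8
  query t=5s: backlog = 8

Answer: 5 7 8 8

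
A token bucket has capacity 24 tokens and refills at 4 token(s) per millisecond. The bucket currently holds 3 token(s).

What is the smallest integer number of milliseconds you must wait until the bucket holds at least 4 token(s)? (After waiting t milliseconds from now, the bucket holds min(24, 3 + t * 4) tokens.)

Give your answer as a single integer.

Need 3 + t * 4 >= 4, so t >= 1/4.
Smallest integer t = ceil(1/4) = 1.

Answer: 1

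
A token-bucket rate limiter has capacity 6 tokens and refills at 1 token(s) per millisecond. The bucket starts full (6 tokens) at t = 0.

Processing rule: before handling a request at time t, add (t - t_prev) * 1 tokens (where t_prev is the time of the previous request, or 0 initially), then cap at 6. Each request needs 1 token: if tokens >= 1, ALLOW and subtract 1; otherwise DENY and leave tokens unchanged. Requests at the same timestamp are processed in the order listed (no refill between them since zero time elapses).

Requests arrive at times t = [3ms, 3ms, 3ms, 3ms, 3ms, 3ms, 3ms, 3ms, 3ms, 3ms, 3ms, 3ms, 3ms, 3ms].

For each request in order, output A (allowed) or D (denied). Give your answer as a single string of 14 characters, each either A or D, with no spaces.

Answer: AAAAAADDDDDDDD

Derivation:
Simulating step by step:
  req#1 t=3ms: ALLOW
  req#2 t=3ms: ALLOW
  req#3 t=3ms: ALLOW
  req#4 t=3ms: ALLOW
  req#5 t=3ms: ALLOW
  req#6 t=3ms: ALLOW
  req#7 t=3ms: DENY
  req#8 t=3ms: DENY
  req#9 t=3ms: DENY
  req#10 t=3ms: DENY
  req#11 t=3ms: DENY
  req#12 t=3ms: DENY
  req#13 t=3ms: DENY
  req#14 t=3ms: DENY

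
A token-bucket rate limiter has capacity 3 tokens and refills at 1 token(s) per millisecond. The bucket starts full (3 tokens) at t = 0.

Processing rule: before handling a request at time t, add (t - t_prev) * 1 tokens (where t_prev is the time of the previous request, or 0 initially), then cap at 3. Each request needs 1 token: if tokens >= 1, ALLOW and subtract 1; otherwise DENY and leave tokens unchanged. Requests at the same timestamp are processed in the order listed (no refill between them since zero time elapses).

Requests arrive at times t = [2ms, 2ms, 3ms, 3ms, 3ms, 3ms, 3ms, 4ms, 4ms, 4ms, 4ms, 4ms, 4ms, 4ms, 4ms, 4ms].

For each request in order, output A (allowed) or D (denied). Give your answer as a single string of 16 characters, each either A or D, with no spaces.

Answer: AAAADDDADDDDDDDD

Derivation:
Simulating step by step:
  req#1 t=2ms: ALLOW
  req#2 t=2ms: ALLOW
  req#3 t=3ms: ALLOW
  req#4 t=3ms: ALLOW
  req#5 t=3ms: DENY
  req#6 t=3ms: DENY
  req#7 t=3ms: DENY
  req#8 t=4ms: ALLOW
  req#9 t=4ms: DENY
  req#10 t=4ms: DENY
  req#11 t=4ms: DENY
  req#12 t=4ms: DENY
  req#13 t=4ms: DENY
  req#14 t=4ms: DENY
  req#15 t=4ms: DENY
  req#16 t=4ms: DENY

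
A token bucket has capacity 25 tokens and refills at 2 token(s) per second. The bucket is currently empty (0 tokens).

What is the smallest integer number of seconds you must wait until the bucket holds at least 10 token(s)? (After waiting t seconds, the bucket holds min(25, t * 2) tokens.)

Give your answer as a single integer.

Need t * 2 >= 10, so t >= 10/2.
Smallest integer t = ceil(10/2) = 5.

Answer: 5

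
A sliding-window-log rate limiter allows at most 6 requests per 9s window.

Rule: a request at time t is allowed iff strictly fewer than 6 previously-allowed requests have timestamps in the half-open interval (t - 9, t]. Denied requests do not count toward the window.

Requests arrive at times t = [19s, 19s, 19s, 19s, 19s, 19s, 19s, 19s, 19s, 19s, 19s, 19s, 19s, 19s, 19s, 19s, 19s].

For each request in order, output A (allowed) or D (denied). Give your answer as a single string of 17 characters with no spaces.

Tracking allowed requests in the window:
  req#1 t=19s: ALLOW
  req#2 t=19s: ALLOW
  req#3 t=19s: ALLOW
  req#4 t=19s: ALLOW
  req#5 t=19s: ALLOW
  req#6 t=19s: ALLOW
  req#7 t=19s: DENY
  req#8 t=19s: DENY
  req#9 t=19s: DENY
  req#10 t=19s: DENY
  req#11 t=19s: DENY
  req#12 t=19s: DENY
  req#13 t=19s: DENY
  req#14 t=19s: DENY
  req#15 t=19s: DENY
  req#16 t=19s: DENY
  req#17 t=19s: DENY

Answer: AAAAAADDDDDDDDDDD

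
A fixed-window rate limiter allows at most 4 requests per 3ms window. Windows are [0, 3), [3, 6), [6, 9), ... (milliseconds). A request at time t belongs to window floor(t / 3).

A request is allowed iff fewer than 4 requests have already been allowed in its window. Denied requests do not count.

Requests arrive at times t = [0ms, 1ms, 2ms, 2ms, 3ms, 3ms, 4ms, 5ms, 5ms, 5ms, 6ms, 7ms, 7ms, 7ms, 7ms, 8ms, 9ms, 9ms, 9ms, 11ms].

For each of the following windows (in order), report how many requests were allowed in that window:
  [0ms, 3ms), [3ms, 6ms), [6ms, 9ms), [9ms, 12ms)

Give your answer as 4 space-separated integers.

Processing requests:
  req#1 t=0ms (window 0): ALLOW
  req#2 t=1ms (window 0): ALLOW
  req#3 t=2ms (window 0): ALLOW
  req#4 t=2ms (window 0): ALLOW
  req#5 t=3ms (window 1): ALLOW
  req#6 t=3ms (window 1): ALLOW
  req#7 t=4ms (window 1): ALLOW
  req#8 t=5ms (window 1): ALLOW
  req#9 t=5ms (window 1): DENY
  req#10 t=5ms (window 1): DENY
  req#11 t=6ms (window 2): ALLOW
  req#12 t=7ms (window 2): ALLOW
  req#13 t=7ms (window 2): ALLOW
  req#14 t=7ms (window 2): ALLOW
  req#15 t=7ms (window 2): DENY
  req#16 t=8ms (window 2): DENY
  req#17 t=9ms (window 3): ALLOW
  req#18 t=9ms (window 3): ALLOW
  req#19 t=9ms (window 3): ALLOW
  req#20 t=11ms (window 3): ALLOW

Allowed counts by window: 4 4 4 4

Answer: 4 4 4 4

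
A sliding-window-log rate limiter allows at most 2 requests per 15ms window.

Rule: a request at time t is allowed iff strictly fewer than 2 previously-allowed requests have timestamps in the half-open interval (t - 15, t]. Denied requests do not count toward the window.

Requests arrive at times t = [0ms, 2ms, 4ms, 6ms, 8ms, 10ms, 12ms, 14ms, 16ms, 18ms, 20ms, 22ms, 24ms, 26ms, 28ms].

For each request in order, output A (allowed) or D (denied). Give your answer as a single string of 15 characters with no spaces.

Tracking allowed requests in the window:
  req#1 t=0ms: ALLOW
  req#2 t=2ms: ALLOW
  req#3 t=4ms: DENY
  req#4 t=6ms: DENY
  req#5 t=8ms: DENY
  req#6 t=10ms: DENY
  req#7 t=12ms: DENY
  req#8 t=14ms: DENY
  req#9 t=16ms: ALLOW
  req#10 t=18ms: ALLOW
  req#11 t=20ms: DENY
  req#12 t=22ms: DENY
  req#13 t=24ms: DENY
  req#14 t=26ms: DENY
  req#15 t=28ms: DENY

Answer: AADDDDDDAADDDDD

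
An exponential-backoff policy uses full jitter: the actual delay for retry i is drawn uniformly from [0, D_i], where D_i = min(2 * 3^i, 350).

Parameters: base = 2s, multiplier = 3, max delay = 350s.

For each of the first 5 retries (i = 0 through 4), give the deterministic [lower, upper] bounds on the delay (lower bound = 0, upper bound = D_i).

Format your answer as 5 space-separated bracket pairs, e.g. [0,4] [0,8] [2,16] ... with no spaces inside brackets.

Computing bounds per retry:
  i=0: D_i=min(2*3^0,350)=2, bounds=[0,2]
  i=1: D_i=min(2*3^1,350)=6, bounds=[0,6]
  i=2: D_i=min(2*3^2,350)=18, bounds=[0,18]
  i=3: D_i=min(2*3^3,350)=54, bounds=[0,54]
  i=4: D_i=min(2*3^4,350)=162, bounds=[0,162]

Answer: [0,2] [0,6] [0,18] [0,54] [0,162]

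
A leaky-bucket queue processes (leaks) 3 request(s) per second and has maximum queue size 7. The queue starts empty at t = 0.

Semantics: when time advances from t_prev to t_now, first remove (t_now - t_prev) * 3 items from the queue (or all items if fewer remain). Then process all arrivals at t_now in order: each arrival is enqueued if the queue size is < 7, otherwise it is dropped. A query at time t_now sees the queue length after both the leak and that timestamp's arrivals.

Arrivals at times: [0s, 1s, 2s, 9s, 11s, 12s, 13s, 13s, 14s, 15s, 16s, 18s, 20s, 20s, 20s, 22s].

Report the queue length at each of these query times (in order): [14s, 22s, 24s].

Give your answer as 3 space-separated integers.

Queue lengths at query times:
  query t=14s: backlog = 1
  query t=22s: backlog = 1
  query t=24s: backlog = 0

Answer: 1 1 0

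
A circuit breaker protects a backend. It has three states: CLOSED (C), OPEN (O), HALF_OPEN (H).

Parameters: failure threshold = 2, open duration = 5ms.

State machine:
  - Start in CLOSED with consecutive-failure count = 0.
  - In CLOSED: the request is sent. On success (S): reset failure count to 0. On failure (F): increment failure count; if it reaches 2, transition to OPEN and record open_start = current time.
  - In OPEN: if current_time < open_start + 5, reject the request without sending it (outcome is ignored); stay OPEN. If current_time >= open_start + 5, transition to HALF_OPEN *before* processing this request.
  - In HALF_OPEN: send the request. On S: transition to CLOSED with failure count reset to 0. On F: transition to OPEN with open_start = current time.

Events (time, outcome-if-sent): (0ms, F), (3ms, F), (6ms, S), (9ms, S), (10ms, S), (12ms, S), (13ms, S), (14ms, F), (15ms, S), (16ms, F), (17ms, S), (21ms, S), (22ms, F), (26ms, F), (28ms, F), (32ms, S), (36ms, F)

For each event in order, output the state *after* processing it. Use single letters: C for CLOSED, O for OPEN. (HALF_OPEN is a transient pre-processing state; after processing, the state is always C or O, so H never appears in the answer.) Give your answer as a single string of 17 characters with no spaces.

Answer: COOCCCCCCCCCCOOCC

Derivation:
State after each event:
  event#1 t=0ms outcome=F: state=CLOSED
  event#2 t=3ms outcome=F: state=OPEN
  event#3 t=6ms outcome=S: state=OPEN
  event#4 t=9ms outcome=S: state=CLOSED
  event#5 t=10ms outcome=S: state=CLOSED
  event#6 t=12ms outcome=S: state=CLOSED
  event#7 t=13ms outcome=S: state=CLOSED
  event#8 t=14ms outcome=F: state=CLOSED
  event#9 t=15ms outcome=S: state=CLOSED
  event#10 t=16ms outcome=F: state=CLOSED
  event#11 t=17ms outcome=S: state=CLOSED
  event#12 t=21ms outcome=S: state=CLOSED
  event#13 t=22ms outcome=F: state=CLOSED
  event#14 t=26ms outcome=F: state=OPEN
  event#15 t=28ms outcome=F: state=OPEN
  event#16 t=32ms outcome=S: state=CLOSED
  event#17 t=36ms outcome=F: state=CLOSED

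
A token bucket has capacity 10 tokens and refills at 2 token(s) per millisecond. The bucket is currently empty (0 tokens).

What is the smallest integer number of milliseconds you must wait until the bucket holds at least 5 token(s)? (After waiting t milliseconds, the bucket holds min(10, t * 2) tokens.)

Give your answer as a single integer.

Need t * 2 >= 5, so t >= 5/2.
Smallest integer t = ceil(5/2) = 3.

Answer: 3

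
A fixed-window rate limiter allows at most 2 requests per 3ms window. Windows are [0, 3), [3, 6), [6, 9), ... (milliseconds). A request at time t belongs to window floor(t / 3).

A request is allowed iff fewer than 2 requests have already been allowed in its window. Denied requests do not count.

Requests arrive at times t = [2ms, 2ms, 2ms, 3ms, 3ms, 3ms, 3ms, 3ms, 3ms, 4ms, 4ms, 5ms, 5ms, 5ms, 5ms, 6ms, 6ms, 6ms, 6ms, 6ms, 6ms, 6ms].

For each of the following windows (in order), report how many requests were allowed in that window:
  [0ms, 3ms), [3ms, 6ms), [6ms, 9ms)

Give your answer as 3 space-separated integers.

Answer: 2 2 2

Derivation:
Processing requests:
  req#1 t=2ms (window 0): ALLOW
  req#2 t=2ms (window 0): ALLOW
  req#3 t=2ms (window 0): DENY
  req#4 t=3ms (window 1): ALLOW
  req#5 t=3ms (window 1): ALLOW
  req#6 t=3ms (window 1): DENY
  req#7 t=3ms (window 1): DENY
  req#8 t=3ms (window 1): DENY
  req#9 t=3ms (window 1): DENY
  req#10 t=4ms (window 1): DENY
  req#11 t=4ms (window 1): DENY
  req#12 t=5ms (window 1): DENY
  req#13 t=5ms (window 1): DENY
  req#14 t=5ms (window 1): DENY
  req#15 t=5ms (window 1): DENY
  req#16 t=6ms (window 2): ALLOW
  req#17 t=6ms (window 2): ALLOW
  req#18 t=6ms (window 2): DENY
  req#19 t=6ms (window 2): DENY
  req#20 t=6ms (window 2): DENY
  req#21 t=6ms (window 2): DENY
  req#22 t=6ms (window 2): DENY

Allowed counts by window: 2 2 2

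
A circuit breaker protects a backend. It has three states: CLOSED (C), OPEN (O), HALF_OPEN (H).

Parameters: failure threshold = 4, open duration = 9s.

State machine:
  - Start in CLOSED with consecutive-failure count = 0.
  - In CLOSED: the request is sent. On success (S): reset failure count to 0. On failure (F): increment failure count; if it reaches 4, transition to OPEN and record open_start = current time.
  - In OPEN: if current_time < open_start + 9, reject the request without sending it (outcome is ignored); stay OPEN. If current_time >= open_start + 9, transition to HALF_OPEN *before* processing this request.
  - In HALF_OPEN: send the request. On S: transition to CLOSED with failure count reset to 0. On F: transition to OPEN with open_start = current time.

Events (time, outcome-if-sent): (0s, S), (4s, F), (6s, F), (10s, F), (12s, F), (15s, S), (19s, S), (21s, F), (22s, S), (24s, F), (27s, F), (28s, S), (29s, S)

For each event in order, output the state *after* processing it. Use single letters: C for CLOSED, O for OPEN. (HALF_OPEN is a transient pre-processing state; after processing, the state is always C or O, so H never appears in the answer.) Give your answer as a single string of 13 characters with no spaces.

State after each event:
  event#1 t=0s outcome=S: state=CLOSED
  event#2 t=4s outcome=F: state=CLOSED
  event#3 t=6s outcome=F: state=CLOSED
  event#4 t=10s outcome=F: state=CLOSED
  event#5 t=12s outcome=F: state=OPEN
  event#6 t=15s outcome=S: state=OPEN
  event#7 t=19s outcome=S: state=OPEN
  event#8 t=21s outcome=F: state=OPEN
  event#9 t=22s outcome=S: state=OPEN
  event#10 t=24s outcome=F: state=OPEN
  event#11 t=27s outcome=F: state=OPEN
  event#12 t=28s outcome=S: state=OPEN
  event#13 t=29s outcome=S: state=OPEN

Answer: CCCCOOOOOOOOO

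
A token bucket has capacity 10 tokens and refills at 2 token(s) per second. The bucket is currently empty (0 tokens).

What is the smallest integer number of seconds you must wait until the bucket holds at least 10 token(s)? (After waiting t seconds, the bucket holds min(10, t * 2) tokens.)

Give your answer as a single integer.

Answer: 5

Derivation:
Need t * 2 >= 10, so t >= 10/2.
Smallest integer t = ceil(10/2) = 5.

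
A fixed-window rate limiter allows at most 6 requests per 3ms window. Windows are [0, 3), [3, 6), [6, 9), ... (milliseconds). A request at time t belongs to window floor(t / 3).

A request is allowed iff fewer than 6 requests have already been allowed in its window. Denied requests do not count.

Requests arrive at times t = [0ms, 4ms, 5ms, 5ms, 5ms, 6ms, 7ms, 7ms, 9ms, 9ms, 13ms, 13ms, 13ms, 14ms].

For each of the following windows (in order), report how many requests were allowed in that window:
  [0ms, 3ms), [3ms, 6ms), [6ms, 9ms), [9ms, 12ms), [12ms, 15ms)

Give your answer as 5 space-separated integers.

Answer: 1 4 3 2 4

Derivation:
Processing requests:
  req#1 t=0ms (window 0): ALLOW
  req#2 t=4ms (window 1): ALLOW
  req#3 t=5ms (window 1): ALLOW
  req#4 t=5ms (window 1): ALLOW
  req#5 t=5ms (window 1): ALLOW
  req#6 t=6ms (window 2): ALLOW
  req#7 t=7ms (window 2): ALLOW
  req#8 t=7ms (window 2): ALLOW
  req#9 t=9ms (window 3): ALLOW
  req#10 t=9ms (window 3): ALLOW
  req#11 t=13ms (window 4): ALLOW
  req#12 t=13ms (window 4): ALLOW
  req#13 t=13ms (window 4): ALLOW
  req#14 t=14ms (window 4): ALLOW

Allowed counts by window: 1 4 3 2 4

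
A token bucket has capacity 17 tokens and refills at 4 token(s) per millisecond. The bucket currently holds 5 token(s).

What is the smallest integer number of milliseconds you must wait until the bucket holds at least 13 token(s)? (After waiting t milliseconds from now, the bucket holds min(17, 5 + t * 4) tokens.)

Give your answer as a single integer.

Answer: 2

Derivation:
Need 5 + t * 4 >= 13, so t >= 8/4.
Smallest integer t = ceil(8/4) = 2.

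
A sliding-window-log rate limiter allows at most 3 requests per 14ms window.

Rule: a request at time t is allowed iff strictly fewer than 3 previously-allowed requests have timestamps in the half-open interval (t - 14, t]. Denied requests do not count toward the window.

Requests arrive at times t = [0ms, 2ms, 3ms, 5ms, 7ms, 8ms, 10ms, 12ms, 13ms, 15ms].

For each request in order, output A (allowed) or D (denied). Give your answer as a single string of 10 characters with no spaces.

Tracking allowed requests in the window:
  req#1 t=0ms: ALLOW
  req#2 t=2ms: ALLOW
  req#3 t=3ms: ALLOW
  req#4 t=5ms: DENY
  req#5 t=7ms: DENY
  req#6 t=8ms: DENY
  req#7 t=10ms: DENY
  req#8 t=12ms: DENY
  req#9 t=13ms: DENY
  req#10 t=15ms: ALLOW

Answer: AAADDDDDDA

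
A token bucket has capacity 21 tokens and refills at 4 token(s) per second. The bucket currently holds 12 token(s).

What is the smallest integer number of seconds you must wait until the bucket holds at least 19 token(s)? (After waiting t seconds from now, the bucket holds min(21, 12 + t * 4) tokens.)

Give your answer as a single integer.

Need 12 + t * 4 >= 19, so t >= 7/4.
Smallest integer t = ceil(7/4) = 2.

Answer: 2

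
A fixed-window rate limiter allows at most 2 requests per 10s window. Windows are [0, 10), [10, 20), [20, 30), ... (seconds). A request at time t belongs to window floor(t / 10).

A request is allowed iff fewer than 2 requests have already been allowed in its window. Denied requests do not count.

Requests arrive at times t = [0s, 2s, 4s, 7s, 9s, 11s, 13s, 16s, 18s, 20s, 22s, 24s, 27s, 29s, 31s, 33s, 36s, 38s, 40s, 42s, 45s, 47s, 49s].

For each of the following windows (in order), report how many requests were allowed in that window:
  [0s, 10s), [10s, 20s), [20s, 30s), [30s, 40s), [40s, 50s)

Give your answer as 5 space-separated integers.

Answer: 2 2 2 2 2

Derivation:
Processing requests:
  req#1 t=0s (window 0): ALLOW
  req#2 t=2s (window 0): ALLOW
  req#3 t=4s (window 0): DENY
  req#4 t=7s (window 0): DENY
  req#5 t=9s (window 0): DENY
  req#6 t=11s (window 1): ALLOW
  req#7 t=13s (window 1): ALLOW
  req#8 t=16s (window 1): DENY
  req#9 t=18s (window 1): DENY
  req#10 t=20s (window 2): ALLOW
  req#11 t=22s (window 2): ALLOW
  req#12 t=24s (window 2): DENY
  req#13 t=27s (window 2): DENY
  req#14 t=29s (window 2): DENY
  req#15 t=31s (window 3): ALLOW
  req#16 t=33s (window 3): ALLOW
  req#17 t=36s (window 3): DENY
  req#18 t=38s (window 3): DENY
  req#19 t=40s (window 4): ALLOW
  req#20 t=42s (window 4): ALLOW
  req#21 t=45s (window 4): DENY
  req#22 t=47s (window 4): DENY
  req#23 t=49s (window 4): DENY

Allowed counts by window: 2 2 2 2 2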